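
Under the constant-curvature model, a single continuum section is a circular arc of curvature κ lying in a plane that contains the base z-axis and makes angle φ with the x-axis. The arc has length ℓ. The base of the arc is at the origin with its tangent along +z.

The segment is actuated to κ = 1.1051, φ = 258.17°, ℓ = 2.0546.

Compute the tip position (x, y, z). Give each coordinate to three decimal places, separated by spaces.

-0.305 -1.456 0.692

θ = κ·ℓ = 1.1051 × 2.0546 = 2.27054 rad
ρ = (1 − cos θ)/κ = (1 − -0.64402)/1.1051 = 1.48767
z = sin θ / κ = 0.76501/1.1051 = 0.69225
x = ρ cos φ = 1.48767 × cos(258.17°) = -0.30498
y = ρ sin φ = 1.48767 × sin(258.17°) = -1.45607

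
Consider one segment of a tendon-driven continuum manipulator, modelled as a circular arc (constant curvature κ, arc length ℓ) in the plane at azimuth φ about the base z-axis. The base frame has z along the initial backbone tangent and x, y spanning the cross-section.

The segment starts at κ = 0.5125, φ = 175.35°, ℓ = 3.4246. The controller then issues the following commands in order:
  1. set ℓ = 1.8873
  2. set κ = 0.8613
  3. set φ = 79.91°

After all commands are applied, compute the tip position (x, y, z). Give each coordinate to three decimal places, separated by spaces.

0.215 1.206 1.159

initial: κ=0.5125, φ=175.35°, ℓ=3.4246
cmd 1: set ℓ=1.8873 → (κ,φ,ℓ)=(0.5125,175.35°,1.8873) → tip=(-0.8410,0.0684,1.6065)
cmd 2: set κ=0.8613 → (κ,φ,ℓ)=(0.8613,175.35°,1.8873) → tip=(-1.2205,0.0993,1.1593)
cmd 3: set φ=79.91° → (κ,φ,ℓ)=(0.8613,79.91°,1.8873) → tip=(0.2145,1.2056,1.1593)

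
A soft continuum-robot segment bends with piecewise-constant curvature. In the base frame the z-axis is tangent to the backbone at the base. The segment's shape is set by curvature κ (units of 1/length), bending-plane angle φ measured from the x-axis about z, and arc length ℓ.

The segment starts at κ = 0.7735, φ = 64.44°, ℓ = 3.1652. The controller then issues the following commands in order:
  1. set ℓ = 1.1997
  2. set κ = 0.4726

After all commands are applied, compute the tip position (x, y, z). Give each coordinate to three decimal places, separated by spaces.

initial: κ=0.7735, φ=64.44°, ℓ=3.1652
cmd 1: set ℓ=1.1997 → (κ,φ,ℓ)=(0.7735,64.44°,1.1997) → tip=(0.2234,0.4671,1.0348)
cmd 2: set κ=0.4726 → (κ,φ,ℓ)=(0.4726,64.44°,1.1997) → tip=(0.1428,0.2987,1.1364)

0.143 0.299 1.136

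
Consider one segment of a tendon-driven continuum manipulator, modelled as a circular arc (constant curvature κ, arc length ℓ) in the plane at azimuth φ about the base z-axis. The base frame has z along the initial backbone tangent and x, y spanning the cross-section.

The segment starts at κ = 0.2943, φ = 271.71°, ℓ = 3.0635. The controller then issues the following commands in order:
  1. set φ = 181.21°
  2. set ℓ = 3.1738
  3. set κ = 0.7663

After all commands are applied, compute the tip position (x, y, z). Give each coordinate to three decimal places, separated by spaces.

initial: κ=0.2943, φ=271.71°, ℓ=3.0635
cmd 1: set φ=181.21° → (κ,φ,ℓ)=(0.2943,181.21°,3.0635) → tip=(-1.2897,-0.0272,2.6650)
cmd 2: set ℓ=3.1738 → (κ,φ,ℓ)=(0.2943,181.21°,3.1738) → tip=(-1.3773,-0.0291,2.7320)
cmd 3: set κ=0.7663 → (κ,φ,ℓ)=(0.7663,181.21°,3.1738) → tip=(-2.2945,-0.0485,0.8501)

-2.295 -0.048 0.850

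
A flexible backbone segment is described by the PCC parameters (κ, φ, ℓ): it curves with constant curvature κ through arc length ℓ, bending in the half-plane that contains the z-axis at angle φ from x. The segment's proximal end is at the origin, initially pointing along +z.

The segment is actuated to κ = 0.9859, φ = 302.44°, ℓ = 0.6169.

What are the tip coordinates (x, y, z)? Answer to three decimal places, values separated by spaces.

0.098 -0.154 0.580

θ = κ·ℓ = 0.9859 × 0.6169 = 0.60820 rad
ρ = (1 − cos θ)/κ = (1 − 0.82068)/0.9859 = 0.18189
z = sin θ / κ = 0.57139/0.9859 = 0.57956
x = ρ cos φ = 0.18189 × cos(302.44°) = 0.09757
y = ρ sin φ = 0.18189 × sin(302.44°) = -0.15350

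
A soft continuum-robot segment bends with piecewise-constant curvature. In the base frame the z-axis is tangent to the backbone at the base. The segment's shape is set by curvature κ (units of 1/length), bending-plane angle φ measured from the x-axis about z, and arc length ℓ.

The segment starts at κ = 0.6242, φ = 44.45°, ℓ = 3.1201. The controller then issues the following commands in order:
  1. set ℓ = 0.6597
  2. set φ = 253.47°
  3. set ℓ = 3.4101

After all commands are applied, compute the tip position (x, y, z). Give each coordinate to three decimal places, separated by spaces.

-0.697 -2.349 1.359

initial: κ=0.6242, φ=44.45°, ℓ=3.1201
cmd 1: set ℓ=0.6597 → (κ,φ,ℓ)=(0.6242,44.45°,0.6597) → tip=(0.0956,0.0938,0.6412)
cmd 2: set φ=253.47° → (κ,φ,ℓ)=(0.6242,253.47°,0.6597) → tip=(-0.0381,-0.1284,0.6412)
cmd 3: set ℓ=3.4101 → (κ,φ,ℓ)=(0.6242,253.47°,3.4101) → tip=(-0.6971,-2.3488,1.3592)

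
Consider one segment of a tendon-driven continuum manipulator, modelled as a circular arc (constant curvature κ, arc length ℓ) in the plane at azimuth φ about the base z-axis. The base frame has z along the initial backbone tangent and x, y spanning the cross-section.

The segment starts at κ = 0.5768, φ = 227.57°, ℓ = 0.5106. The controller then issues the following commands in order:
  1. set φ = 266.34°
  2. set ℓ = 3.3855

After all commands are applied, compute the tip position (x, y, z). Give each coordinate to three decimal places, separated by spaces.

initial: κ=0.5768, φ=227.57°, ℓ=0.5106
cmd 1: set φ=266.34° → (κ,φ,ℓ)=(0.5768,266.34°,0.5106) → tip=(-0.0048,-0.0745,0.5033)
cmd 2: set ℓ=3.3855 → (κ,φ,ℓ)=(0.5768,266.34°,3.3855) → tip=(-0.1519,-2.3751,1.6088)

-0.152 -2.375 1.609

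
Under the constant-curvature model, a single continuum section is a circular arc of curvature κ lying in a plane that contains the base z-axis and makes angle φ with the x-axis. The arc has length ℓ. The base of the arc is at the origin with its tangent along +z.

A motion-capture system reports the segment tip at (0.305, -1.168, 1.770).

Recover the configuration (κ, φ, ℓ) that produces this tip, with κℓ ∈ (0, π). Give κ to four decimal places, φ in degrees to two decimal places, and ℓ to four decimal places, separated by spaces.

0.5260 284.63 2.2759

ρ = √(x²+y²) = √(0.305² + -1.168²) = 1.20717
φ = atan2(y, x) mod 360° = atan2(-1.168, 0.305) = 284.6349°
|p|² = ρ² + z² = 1.20717² + 1.770² = 4.59015
κ = 2ρ / |p|² = 2×1.20717 / 4.59015 = 0.52598
θ = 2·atan2(ρ, z) = 2·atan2(1.20717, 1.770) = 1.19711 rad
ℓ = θ/κ = 1.19711/0.52598 = 2.27595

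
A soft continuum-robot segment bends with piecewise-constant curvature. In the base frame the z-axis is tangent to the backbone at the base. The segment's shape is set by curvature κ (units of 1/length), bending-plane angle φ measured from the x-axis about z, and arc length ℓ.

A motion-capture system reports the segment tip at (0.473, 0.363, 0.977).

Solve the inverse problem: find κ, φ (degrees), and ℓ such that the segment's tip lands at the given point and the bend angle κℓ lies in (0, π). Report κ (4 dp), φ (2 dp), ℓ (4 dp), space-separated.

0.9103 37.50 1.2039

ρ = √(x²+y²) = √(0.473² + 0.363²) = 0.59624
φ = atan2(y, x) mod 360° = atan2(0.363, 0.473) = 37.5041°
|p|² = ρ² + z² = 0.59624² + 0.977² = 1.31003
κ = 2ρ / |p|² = 2×0.59624 / 1.31003 = 0.91027
θ = 2·atan2(ρ, z) = 2·atan2(0.59624, 0.977) = 1.09588 rad
ℓ = θ/κ = 1.09588/0.91027 = 1.20391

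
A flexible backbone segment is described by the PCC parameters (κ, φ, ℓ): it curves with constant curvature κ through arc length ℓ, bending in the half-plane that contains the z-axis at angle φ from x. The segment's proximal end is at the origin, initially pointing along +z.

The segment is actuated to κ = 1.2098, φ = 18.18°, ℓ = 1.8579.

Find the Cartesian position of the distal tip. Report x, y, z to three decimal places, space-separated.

θ = κ·ℓ = 1.2098 × 1.8579 = 2.24769 rad
ρ = (1 − cos θ)/κ = (1 − -0.62637)/1.2098 = 1.34433
z = sin θ / κ = 0.77952/1.2098 = 0.64434
x = ρ cos φ = 1.34433 × cos(18.18°) = 1.27722
y = ρ sin φ = 1.34433 × sin(18.18°) = 0.41944

1.277 0.419 0.644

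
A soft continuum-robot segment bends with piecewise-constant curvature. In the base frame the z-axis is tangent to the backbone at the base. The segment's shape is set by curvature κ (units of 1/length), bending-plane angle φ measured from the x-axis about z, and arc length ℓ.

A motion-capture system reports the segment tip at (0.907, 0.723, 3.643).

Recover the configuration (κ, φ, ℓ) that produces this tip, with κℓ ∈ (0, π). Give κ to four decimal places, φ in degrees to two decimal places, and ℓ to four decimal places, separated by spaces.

ρ = √(x²+y²) = √(0.907² + 0.723²) = 1.15990
φ = atan2(y, x) mod 360° = atan2(0.723, 0.907) = 38.5595°
|p|² = ρ² + z² = 1.15990² + 3.643² = 14.61683
κ = 2ρ / |p|² = 2×1.15990 / 14.61683 = 0.15871
θ = 2·atan2(ρ, z) = 2·atan2(1.15990, 3.643) = 0.61649 rad
ℓ = θ/κ = 0.61649/0.15871 = 3.88442

0.1587 38.56 3.8844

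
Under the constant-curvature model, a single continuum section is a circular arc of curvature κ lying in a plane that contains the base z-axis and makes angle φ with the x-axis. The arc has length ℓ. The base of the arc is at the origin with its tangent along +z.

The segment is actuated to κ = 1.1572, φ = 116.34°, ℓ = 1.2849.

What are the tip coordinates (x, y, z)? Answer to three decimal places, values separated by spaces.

-0.351 0.710 0.861

θ = κ·ℓ = 1.1572 × 1.2849 = 1.48689 rad
ρ = (1 − cos θ)/κ = (1 − 0.08381)/1.1572 = 0.79173
z = sin θ / κ = 0.99648/1.1572 = 0.86111
x = ρ cos φ = 0.79173 × cos(116.34°) = -0.35129
y = ρ sin φ = 0.79173 × sin(116.34°) = 0.70953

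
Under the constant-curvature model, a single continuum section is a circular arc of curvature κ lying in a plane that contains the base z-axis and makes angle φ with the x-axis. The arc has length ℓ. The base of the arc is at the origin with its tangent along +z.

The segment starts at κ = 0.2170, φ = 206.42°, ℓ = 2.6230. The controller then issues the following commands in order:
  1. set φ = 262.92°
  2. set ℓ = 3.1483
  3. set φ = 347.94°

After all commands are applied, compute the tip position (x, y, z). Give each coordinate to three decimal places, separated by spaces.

initial: κ=0.2170, φ=206.42°, ℓ=2.6230
cmd 1: set φ=262.92° → (κ,φ,ℓ)=(0.2170,262.92°,2.6230) → tip=(-0.0896,-0.7210,2.4836)
cmd 2: set ℓ=3.1483 → (κ,φ,ℓ)=(0.2170,262.92°,3.1483) → tip=(-0.1275,-1.0264,2.9090)
cmd 3: set φ=347.94° → (κ,φ,ℓ)=(0.2170,347.94°,3.1483) → tip=(1.0114,-0.2161,2.9090)

1.011 -0.216 2.909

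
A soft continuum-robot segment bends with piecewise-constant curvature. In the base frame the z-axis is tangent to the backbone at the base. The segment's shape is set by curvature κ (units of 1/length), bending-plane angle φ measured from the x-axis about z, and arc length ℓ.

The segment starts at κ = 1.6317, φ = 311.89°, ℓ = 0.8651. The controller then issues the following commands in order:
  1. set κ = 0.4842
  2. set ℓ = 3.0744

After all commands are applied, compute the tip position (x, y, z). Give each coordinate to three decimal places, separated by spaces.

1.266 -1.411 2.058

initial: κ=1.6317, φ=311.89°, ℓ=0.8651
cmd 1: set κ=0.4842 → (κ,φ,ℓ)=(0.4842,311.89°,0.8651) → tip=(0.1192,-0.1329,0.8400)
cmd 2: set ℓ=3.0744 → (κ,φ,ℓ)=(0.4842,311.89°,3.0744) → tip=(1.2658,-1.4112,2.0583)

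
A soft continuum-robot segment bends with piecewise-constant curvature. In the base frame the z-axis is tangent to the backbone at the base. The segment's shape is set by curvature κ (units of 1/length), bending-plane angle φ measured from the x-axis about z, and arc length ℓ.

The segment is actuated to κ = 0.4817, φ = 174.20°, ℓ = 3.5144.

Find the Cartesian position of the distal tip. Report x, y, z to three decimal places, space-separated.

-2.317 0.235 2.061

θ = κ·ℓ = 0.4817 × 3.5144 = 1.69289 rad
ρ = (1 − cos θ)/κ = (1 − -0.12179)/0.4817 = 2.32881
z = sin θ / κ = 0.99256/0.4817 = 2.06053
x = ρ cos φ = 2.32881 × cos(174.20°) = -2.31689
y = ρ sin φ = 2.32881 × sin(174.20°) = 0.23534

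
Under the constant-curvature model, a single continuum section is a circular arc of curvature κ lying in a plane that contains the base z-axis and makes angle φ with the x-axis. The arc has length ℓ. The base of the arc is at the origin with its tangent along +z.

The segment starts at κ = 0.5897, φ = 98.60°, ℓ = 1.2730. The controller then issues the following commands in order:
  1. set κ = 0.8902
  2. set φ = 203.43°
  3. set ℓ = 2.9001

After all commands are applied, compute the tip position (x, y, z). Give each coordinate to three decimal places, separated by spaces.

-1.904 -0.825 0.597

initial: κ=0.5897, φ=98.60°, ℓ=1.2730
cmd 1: set κ=0.8902 → (κ,φ,ℓ)=(0.8902,98.60°,1.2730) → tip=(-0.0968,0.6401,1.0175)
cmd 2: set φ=203.43° → (κ,φ,ℓ)=(0.8902,203.43°,1.2730) → tip=(-0.5940,-0.2574,1.0175)
cmd 3: set ℓ=2.9001 → (κ,φ,ℓ)=(0.8902,203.43°,2.9001) → tip=(-1.9040,-0.8251,0.5966)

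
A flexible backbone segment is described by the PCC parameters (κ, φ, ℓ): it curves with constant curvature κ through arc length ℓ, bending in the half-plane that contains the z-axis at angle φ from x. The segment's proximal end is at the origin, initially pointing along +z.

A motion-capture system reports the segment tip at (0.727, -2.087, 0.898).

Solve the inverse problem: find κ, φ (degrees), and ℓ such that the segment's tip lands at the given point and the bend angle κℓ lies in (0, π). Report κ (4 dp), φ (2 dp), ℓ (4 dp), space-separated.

ρ = √(x²+y²) = √(0.727² + -2.087²) = 2.21000
φ = atan2(y, x) mod 360° = atan2(-2.087, 0.727) = 289.2056°
|p|² = ρ² + z² = 2.21000² + 0.898² = 5.69050
κ = 2ρ / |p|² = 2×2.21000 / 5.69050 = 0.77673
θ = 2·atan2(ρ, z) = 2·atan2(2.21000, 0.898) = 2.36968 rad
ℓ = θ/κ = 2.36968/0.77673 = 3.05083

0.7767 289.21 3.0508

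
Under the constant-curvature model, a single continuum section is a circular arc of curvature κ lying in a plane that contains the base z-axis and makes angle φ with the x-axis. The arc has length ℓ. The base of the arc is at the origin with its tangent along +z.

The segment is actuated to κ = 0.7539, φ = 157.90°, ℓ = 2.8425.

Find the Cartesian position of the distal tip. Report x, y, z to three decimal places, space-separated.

-1.894 0.769 1.115

θ = κ·ℓ = 0.7539 × 2.8425 = 2.14296 rad
ρ = (1 − cos θ)/κ = (1 − -0.54145)/0.7539 = 2.04464
z = sin θ / κ = 0.84073/0.7539 = 1.11518
x = ρ cos φ = 2.04464 × cos(157.90°) = -1.89442
y = ρ sin φ = 2.04464 × sin(157.90°) = 0.76924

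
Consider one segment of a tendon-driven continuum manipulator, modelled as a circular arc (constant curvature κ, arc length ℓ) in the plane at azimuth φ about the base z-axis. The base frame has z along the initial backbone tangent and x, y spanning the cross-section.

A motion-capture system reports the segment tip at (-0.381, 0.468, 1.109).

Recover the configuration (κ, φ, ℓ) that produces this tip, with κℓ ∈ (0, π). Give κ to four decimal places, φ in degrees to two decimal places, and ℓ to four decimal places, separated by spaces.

0.7572 129.15 1.3164

ρ = √(x²+y²) = √(-0.381² + 0.468²) = 0.60348
φ = atan2(y, x) mod 360° = atan2(0.468, -0.381) = 129.1491°
|p|² = ρ² + z² = 0.60348² + 1.109² = 1.59407
κ = 2ρ / |p|² = 2×0.60348 / 1.59407 = 0.75715
θ = 2·atan2(ρ, z) = 2·atan2(0.60348, 1.109) = 0.99670 rad
ℓ = θ/κ = 0.99670/0.75715 = 1.31638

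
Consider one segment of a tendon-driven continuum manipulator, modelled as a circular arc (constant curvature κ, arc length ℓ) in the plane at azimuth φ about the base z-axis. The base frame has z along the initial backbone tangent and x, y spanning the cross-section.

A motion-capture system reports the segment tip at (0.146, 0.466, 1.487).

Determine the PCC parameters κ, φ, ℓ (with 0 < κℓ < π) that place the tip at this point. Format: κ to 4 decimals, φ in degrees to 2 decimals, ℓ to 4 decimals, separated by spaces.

ρ = √(x²+y²) = √(0.146² + 0.466²) = 0.48834
φ = atan2(y, x) mod 360° = atan2(0.466, 0.146) = 72.6040°
|p|² = ρ² + z² = 0.48834² + 1.487² = 2.44964
κ = 2ρ / |p|² = 2×0.48834 / 2.44964 = 0.39870
θ = 2·atan2(ρ, z) = 2·atan2(0.48834, 1.487) = 0.63461 rad
ℓ = θ/κ = 0.63461/0.39870 = 1.59171

0.3987 72.60 1.5917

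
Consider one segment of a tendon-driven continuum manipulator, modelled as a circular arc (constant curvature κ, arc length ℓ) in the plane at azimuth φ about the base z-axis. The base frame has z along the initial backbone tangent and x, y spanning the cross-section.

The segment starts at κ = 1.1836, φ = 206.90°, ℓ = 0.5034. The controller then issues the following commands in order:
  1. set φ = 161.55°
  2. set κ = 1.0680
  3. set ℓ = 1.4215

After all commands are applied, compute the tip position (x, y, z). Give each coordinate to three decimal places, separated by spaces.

initial: κ=1.1836, φ=206.90°, ℓ=0.5034
cmd 1: set φ=161.55° → (κ,φ,ℓ)=(1.1836,161.55°,0.5034) → tip=(-0.1381,0.0461,0.4741)
cmd 2: set κ=1.0680 → (κ,φ,ℓ)=(1.0680,161.55°,0.5034) → tip=(-0.1253,0.0418,0.4795)
cmd 3: set ℓ=1.4215 → (κ,φ,ℓ)=(1.0680,161.55°,1.4215) → tip=(-0.8415,0.2807,0.9350)

-0.841 0.281 0.935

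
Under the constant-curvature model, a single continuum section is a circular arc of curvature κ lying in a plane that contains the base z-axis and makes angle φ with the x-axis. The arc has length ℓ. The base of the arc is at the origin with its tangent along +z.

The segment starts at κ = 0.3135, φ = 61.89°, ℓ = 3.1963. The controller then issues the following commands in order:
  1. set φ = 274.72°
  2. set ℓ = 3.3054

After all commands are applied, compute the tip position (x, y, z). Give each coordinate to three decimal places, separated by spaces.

0.129 -1.559 2.745

initial: κ=0.3135, φ=61.89°, ℓ=3.1963
cmd 1: set φ=274.72° → (κ,φ,ℓ)=(0.3135,274.72°,3.1963) → tip=(0.1211,-1.4668,2.6876)
cmd 2: set ℓ=3.3054 → (κ,φ,ℓ)=(0.3135,274.72°,3.3054) → tip=(0.1288,-1.5594,2.7448)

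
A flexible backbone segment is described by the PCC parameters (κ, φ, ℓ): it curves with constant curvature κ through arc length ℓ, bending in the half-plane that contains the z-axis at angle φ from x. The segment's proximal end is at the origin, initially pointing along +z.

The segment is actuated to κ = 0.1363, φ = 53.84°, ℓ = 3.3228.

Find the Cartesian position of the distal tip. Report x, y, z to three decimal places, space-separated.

θ = κ·ℓ = 0.1363 × 3.3228 = 0.45290 rad
ρ = (1 − cos θ)/κ = (1 − 0.89918)/0.1363 = 0.73967
z = sin θ / κ = 0.43757/0.1363 = 3.21037
x = ρ cos φ = 0.73967 × cos(53.84°) = 0.43644
y = ρ sin φ = 0.73967 × sin(53.84°) = 0.59719

0.436 0.597 3.210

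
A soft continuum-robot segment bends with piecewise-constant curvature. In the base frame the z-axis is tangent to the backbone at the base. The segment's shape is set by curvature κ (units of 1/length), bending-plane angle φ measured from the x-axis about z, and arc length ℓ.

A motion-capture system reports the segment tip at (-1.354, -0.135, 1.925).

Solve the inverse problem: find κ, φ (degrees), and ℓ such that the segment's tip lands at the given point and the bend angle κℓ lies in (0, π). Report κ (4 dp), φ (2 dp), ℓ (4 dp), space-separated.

0.4897 185.69 2.5130

ρ = √(x²+y²) = √(-1.354² + -0.135²) = 1.36071
φ = atan2(y, x) mod 360° = atan2(-0.135, -1.354) = 185.6938°
|p|² = ρ² + z² = 1.36071² + 1.925² = 5.55717
κ = 2ρ / |p|² = 2×1.36071 / 5.55717 = 0.48971
θ = 2·atan2(ρ, z) = 2·atan2(1.36071, 1.925) = 1.23064 rad
ℓ = θ/κ = 1.23064/0.48971 = 2.51296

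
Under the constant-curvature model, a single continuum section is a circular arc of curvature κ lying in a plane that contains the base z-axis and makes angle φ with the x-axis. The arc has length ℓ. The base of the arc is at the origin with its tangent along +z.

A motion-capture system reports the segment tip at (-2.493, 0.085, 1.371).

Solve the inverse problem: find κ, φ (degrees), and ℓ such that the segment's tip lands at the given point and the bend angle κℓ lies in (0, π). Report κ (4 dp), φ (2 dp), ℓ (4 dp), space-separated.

0.6158 178.05 3.4696

ρ = √(x²+y²) = √(-2.493² + 0.085²) = 2.49445
φ = atan2(y, x) mod 360° = atan2(0.085, -2.493) = 178.0472°
|p|² = ρ² + z² = 2.49445² + 1.371² = 8.10191
κ = 2ρ / |p|² = 2×2.49445 / 8.10191 = 0.61577
θ = 2·atan2(ρ, z) = 2·atan2(2.49445, 1.371) = 2.13649 rad
ℓ = θ/κ = 2.13649/0.61577 = 3.46964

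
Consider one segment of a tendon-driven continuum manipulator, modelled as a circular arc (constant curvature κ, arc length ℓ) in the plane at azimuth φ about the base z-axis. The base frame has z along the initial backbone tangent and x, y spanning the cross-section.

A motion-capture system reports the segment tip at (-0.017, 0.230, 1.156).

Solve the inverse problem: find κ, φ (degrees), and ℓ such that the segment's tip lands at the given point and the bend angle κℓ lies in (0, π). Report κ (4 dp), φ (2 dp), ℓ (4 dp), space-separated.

ρ = √(x²+y²) = √(-0.017² + 0.230²) = 0.23063
φ = atan2(y, x) mod 360° = atan2(0.230, -0.017) = 94.2272°
|p|² = ρ² + z² = 0.23063² + 1.156² = 1.38952
κ = 2ρ / |p|² = 2×0.23063 / 1.38952 = 0.33195
θ = 2·atan2(ρ, z) = 2·atan2(0.23063, 1.156) = 0.39384 rad
ℓ = θ/κ = 0.39384/0.33195 = 1.18643

0.3320 94.23 1.1864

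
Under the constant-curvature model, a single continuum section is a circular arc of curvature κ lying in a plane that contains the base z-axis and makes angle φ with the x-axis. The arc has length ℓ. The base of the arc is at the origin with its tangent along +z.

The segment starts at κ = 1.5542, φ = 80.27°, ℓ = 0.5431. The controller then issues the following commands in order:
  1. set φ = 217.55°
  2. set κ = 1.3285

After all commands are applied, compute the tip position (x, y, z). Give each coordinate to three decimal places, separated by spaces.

-0.149 -0.114 0.497

initial: κ=1.5542, φ=80.27°, ℓ=0.5431
cmd 1: set φ=217.55° → (κ,φ,ℓ)=(1.5542,217.55°,0.5431) → tip=(-0.1712,-0.1316,0.4809)
cmd 2: set κ=1.3285 → (κ,φ,ℓ)=(1.3285,217.55°,0.5431) → tip=(-0.1487,-0.1143,0.4972)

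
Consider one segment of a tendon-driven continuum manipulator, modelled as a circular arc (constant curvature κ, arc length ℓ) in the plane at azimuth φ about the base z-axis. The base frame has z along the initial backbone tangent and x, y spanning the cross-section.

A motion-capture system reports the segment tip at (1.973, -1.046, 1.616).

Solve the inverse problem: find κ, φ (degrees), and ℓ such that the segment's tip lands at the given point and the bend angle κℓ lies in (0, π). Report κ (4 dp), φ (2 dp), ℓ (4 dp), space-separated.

0.5878 332.07 3.2133

ρ = √(x²+y²) = √(1.973² + -1.046²) = 2.23312
φ = atan2(y, x) mod 360° = atan2(-1.046, 1.973) = 332.0694°
|p|² = ρ² + z² = 2.23312² + 1.616² = 7.59830
κ = 2ρ / |p|² = 2×2.23312 / 7.59830 = 0.58780
θ = 2·atan2(ρ, z) = 2·atan2(2.23312, 1.616) = 1.88875 rad
ℓ = θ/κ = 1.88875/0.58780 = 3.21327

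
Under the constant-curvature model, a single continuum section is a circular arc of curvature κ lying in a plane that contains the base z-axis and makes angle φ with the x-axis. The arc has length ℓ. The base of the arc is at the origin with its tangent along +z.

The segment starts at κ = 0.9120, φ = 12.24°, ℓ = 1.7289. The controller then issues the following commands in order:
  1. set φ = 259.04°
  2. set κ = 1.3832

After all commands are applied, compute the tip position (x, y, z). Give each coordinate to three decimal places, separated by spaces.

initial: κ=0.9120, φ=12.24°, ℓ=1.7289
cmd 1: set φ=259.04° → (κ,φ,ℓ)=(0.9120,259.04°,1.7289) → tip=(-0.2097,-1.0829,1.0965)
cmd 2: set κ=1.3832 → (κ,φ,ℓ)=(1.3832,259.04°,1.7289) → tip=(-0.2380,-1.2290,0.4929)

-0.238 -1.229 0.493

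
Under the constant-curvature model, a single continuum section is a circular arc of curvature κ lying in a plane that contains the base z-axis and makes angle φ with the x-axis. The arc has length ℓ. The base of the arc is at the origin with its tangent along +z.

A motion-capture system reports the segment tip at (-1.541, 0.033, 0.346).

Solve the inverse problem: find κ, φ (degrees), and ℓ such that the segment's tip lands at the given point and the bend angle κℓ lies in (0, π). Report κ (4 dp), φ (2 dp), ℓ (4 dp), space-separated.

ρ = √(x²+y²) = √(-1.541² + 0.033²) = 1.54135
φ = atan2(y, x) mod 360° = atan2(0.033, -1.541) = 178.7732°
|p|² = ρ² + z² = 1.54135² + 0.346² = 2.49549
κ = 2ρ / |p|² = 2×1.54135 / 2.49549 = 1.23531
θ = 2·atan2(ρ, z) = 2·atan2(1.54135, 0.346) = 2.69996 rad
ℓ = θ/κ = 2.69996/1.23531 = 2.18565

1.2353 178.77 2.1856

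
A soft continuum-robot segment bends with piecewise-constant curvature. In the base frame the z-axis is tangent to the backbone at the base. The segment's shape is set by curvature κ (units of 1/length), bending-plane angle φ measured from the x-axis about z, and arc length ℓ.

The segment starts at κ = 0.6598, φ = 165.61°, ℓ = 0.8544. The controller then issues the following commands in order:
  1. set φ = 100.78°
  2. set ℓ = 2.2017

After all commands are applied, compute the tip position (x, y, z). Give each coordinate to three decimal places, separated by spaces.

initial: κ=0.6598, φ=165.61°, ℓ=0.8544
cmd 1: set φ=100.78° → (κ,φ,ℓ)=(0.6598,100.78°,0.8544) → tip=(-0.0439,0.2304,0.8099)
cmd 2: set ℓ=2.2017 → (κ,φ,ℓ)=(0.6598,100.78°,2.2017) → tip=(-0.2501,1.3134,1.5051)

-0.250 1.313 1.505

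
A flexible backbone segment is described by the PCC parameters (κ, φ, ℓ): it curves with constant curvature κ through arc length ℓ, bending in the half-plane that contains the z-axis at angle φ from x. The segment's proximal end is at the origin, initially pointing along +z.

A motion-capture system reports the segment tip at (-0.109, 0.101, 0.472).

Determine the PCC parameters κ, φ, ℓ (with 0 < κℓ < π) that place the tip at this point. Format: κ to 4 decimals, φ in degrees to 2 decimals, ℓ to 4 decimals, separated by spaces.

1.2137 137.18 0.5026

ρ = √(x²+y²) = √(-0.109² + 0.101²) = 0.14860
φ = atan2(y, x) mod 360° = atan2(0.101, -0.109) = 137.1816°
|p|² = ρ² + z² = 0.14860² + 0.472² = 0.24487
κ = 2ρ / |p|² = 2×0.14860 / 0.24487 = 1.21373
θ = 2·atan2(ρ, z) = 2·atan2(0.14860, 0.472) = 0.61001 rad
ℓ = θ/κ = 0.61001/1.21373 = 0.50260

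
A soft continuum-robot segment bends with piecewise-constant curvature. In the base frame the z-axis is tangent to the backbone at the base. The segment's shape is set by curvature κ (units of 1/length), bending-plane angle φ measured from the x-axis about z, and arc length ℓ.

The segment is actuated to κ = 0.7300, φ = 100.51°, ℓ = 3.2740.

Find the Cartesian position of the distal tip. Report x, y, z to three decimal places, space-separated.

θ = κ·ℓ = 0.7300 × 3.2740 = 2.39002 rad
ρ = (1 − cos θ)/κ = (1 − -0.73062)/0.7300 = 2.37071
z = sin θ / κ = 0.68279/0.7300 = 0.93533
x = ρ cos φ = 2.37071 × cos(100.51°) = -0.43243
y = ρ sin φ = 2.37071 × sin(100.51°) = 2.33093

-0.432 2.331 0.935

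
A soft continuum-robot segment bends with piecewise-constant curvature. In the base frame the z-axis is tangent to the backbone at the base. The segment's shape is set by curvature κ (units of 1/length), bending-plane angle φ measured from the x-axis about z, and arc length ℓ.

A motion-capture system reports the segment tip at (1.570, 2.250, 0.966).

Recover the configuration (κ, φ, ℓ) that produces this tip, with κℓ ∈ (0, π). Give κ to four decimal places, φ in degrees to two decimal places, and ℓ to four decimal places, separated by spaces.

0.6486 55.09 3.8000

ρ = √(x²+y²) = √(1.570² + 2.250²) = 2.74361
φ = atan2(y, x) mod 360° = atan2(2.250, 1.570) = 55.0935°
|p|² = ρ² + z² = 2.74361² + 0.966² = 8.46056
κ = 2ρ / |p|² = 2×2.74361 / 8.46056 = 0.64857
θ = 2·atan2(ρ, z) = 2·atan2(2.74361, 0.966) = 2.46452 rad
ℓ = θ/κ = 2.46452/0.64857 = 3.79996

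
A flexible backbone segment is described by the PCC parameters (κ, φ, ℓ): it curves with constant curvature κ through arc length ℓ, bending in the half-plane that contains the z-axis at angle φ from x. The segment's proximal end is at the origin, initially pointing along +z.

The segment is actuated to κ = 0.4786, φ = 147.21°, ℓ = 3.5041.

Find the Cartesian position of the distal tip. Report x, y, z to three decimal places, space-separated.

θ = κ·ℓ = 0.4786 × 3.5041 = 1.67706 rad
ρ = (1 − cos θ)/κ = (1 − -0.10607)/0.4786 = 2.31104
z = sin θ / κ = 0.99436/0.4786 = 2.07764
x = ρ cos φ = 2.31104 × cos(147.21°) = -1.94281
y = ρ sin φ = 2.31104 × sin(147.21°) = 1.25157

-1.943 1.252 2.078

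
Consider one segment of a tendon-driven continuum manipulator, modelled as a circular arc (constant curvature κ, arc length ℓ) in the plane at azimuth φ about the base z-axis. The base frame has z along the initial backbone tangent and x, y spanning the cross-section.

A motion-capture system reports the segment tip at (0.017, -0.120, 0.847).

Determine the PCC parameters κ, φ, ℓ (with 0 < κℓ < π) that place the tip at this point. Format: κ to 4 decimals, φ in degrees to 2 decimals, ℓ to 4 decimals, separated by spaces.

0.3311 278.06 0.8585

ρ = √(x²+y²) = √(0.017² + -0.120²) = 0.12120
φ = atan2(y, x) mod 360° = atan2(-0.120, 0.017) = 278.0632°
|p|² = ρ² + z² = 0.12120² + 0.847² = 0.73210
κ = 2ρ / |p|² = 2×0.12120 / 0.73210 = 0.33110
θ = 2·atan2(ρ, z) = 2·atan2(0.12120, 0.847) = 0.28425 rad
ℓ = θ/κ = 0.28425/0.33110 = 0.85851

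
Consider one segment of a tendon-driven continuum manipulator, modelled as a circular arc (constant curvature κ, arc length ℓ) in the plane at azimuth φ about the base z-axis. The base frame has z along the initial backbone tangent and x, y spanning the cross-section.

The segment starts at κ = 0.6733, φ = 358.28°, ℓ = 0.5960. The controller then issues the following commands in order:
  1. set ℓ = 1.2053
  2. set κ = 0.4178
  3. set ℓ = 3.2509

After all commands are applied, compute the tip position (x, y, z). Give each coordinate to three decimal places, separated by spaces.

initial: κ=0.6733, φ=358.28°, ℓ=0.5960
cmd 1: set ℓ=1.2053 → (κ,φ,ℓ)=(0.6733,358.28°,1.2053) → tip=(0.4626,-0.0139,1.0773)
cmd 2: set κ=0.4178 → (κ,φ,ℓ)=(0.4178,358.28°,1.2053) → tip=(0.2970,-0.0089,1.1550)
cmd 3: set ℓ=3.2509 → (κ,φ,ℓ)=(0.4178,358.28°,3.2509) → tip=(1.8877,-0.0567,2.3396)

1.888 -0.057 2.340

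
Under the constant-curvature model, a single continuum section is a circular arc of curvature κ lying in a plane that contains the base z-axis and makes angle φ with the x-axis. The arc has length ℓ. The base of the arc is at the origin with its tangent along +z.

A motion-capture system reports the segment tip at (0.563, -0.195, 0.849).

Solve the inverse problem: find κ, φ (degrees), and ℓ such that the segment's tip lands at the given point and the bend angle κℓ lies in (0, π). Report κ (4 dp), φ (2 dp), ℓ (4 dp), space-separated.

1.1077 340.90 1.1049

ρ = √(x²+y²) = √(0.563² + -0.195²) = 0.59581
φ = atan2(y, x) mod 360° = atan2(-0.195, 0.563) = 340.8960°
|p|² = ρ² + z² = 0.59581² + 0.849² = 1.07579
κ = 2ρ / |p|² = 2×0.59581 / 1.07579 = 1.10767
θ = 2·atan2(ρ, z) = 2·atan2(0.59581, 0.849) = 1.22384 rad
ℓ = θ/κ = 1.22384/1.10767 = 1.10488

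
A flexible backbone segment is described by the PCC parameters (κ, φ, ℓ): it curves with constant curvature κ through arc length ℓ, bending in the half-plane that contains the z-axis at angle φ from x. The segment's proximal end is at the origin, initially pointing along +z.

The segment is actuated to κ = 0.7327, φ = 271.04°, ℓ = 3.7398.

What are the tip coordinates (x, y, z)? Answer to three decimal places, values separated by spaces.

0.048 -2.621 0.533

θ = κ·ℓ = 0.7327 × 3.7398 = 2.74015 rad
ρ = (1 − cos θ)/κ = (1 − -0.92050)/0.7327 = 2.62113
z = sin θ / κ = 0.39075/0.7327 = 0.53330
x = ρ cos φ = 2.62113 × cos(271.04°) = 0.04757
y = ρ sin φ = 2.62113 × sin(271.04°) = -2.62069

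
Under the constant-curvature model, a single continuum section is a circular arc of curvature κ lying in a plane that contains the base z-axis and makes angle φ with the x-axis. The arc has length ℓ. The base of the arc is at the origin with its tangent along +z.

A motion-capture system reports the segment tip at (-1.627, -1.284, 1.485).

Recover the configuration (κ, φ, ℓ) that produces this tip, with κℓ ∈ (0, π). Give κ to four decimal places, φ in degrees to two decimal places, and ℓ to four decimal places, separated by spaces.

ρ = √(x²+y²) = √(-1.627² + -1.284²) = 2.07263
φ = atan2(y, x) mod 360° = atan2(-1.284, -1.627) = 218.2799°
|p|² = ρ² + z² = 2.07263² + 1.485² = 6.50101
κ = 2ρ / |p|² = 2×2.07263 / 6.50101 = 0.63763
θ = 2·atan2(ρ, z) = 2·atan2(2.07263, 1.485) = 1.89819 rad
ℓ = θ/κ = 1.89819/0.63763 = 2.97693

0.6376 218.28 2.9769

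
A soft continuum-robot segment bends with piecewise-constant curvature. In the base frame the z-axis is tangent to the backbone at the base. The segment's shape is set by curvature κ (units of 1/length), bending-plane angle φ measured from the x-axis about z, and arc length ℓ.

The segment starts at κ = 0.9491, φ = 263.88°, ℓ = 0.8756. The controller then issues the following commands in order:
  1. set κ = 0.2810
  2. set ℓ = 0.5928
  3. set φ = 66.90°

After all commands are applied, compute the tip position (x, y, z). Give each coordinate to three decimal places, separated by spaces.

0.019 0.045 0.590

initial: κ=0.9491, φ=263.88°, ℓ=0.8756
cmd 1: set κ=0.2810 → (κ,φ,ℓ)=(0.2810,263.88°,0.8756) → tip=(-0.0114,-0.1066,0.8668)
cmd 2: set ℓ=0.5928 → (κ,φ,ℓ)=(0.2810,263.88°,0.5928) → tip=(-0.0053,-0.0490,0.5901)
cmd 3: set φ=66.90° → (κ,φ,ℓ)=(0.2810,66.90°,0.5928) → tip=(0.0193,0.0453,0.5901)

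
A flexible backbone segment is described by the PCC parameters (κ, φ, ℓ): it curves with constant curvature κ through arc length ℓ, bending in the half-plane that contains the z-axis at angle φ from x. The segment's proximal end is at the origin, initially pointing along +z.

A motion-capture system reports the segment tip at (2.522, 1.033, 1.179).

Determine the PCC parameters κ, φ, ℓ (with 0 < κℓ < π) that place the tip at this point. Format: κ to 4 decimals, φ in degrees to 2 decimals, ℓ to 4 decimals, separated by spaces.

0.6182 22.27 3.7612

ρ = √(x²+y²) = √(2.522² + 1.033²) = 2.72536
φ = atan2(y, x) mod 360° = atan2(1.033, 2.522) = 22.2738°
|p|² = ρ² + z² = 2.72536² + 1.179² = 8.81761
κ = 2ρ / |p|² = 2×2.72536 / 8.81761 = 0.61816
θ = 2·atan2(ρ, z) = 2·atan2(2.72536, 1.179) = 2.32501 rad
ℓ = θ/κ = 2.32501/0.61816 = 3.76116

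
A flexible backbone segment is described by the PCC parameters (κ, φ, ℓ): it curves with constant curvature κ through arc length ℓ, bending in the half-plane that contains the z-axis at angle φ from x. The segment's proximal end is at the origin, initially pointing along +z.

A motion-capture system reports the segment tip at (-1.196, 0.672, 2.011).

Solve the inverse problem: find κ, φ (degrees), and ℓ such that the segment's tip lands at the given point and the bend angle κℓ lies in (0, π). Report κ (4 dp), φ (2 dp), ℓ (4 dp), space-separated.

0.4630 150.67 2.5861

ρ = √(x²+y²) = √(-1.196² + 0.672²) = 1.37186
φ = atan2(y, x) mod 360° = atan2(0.672, -1.196) = 150.6695°
|p|² = ρ² + z² = 1.37186² + 2.011² = 5.92612
κ = 2ρ / |p|² = 2×1.37186 / 5.92612 = 0.46299
θ = 2·atan2(ρ, z) = 2·atan2(1.37186, 2.011) = 1.19733 rad
ℓ = θ/κ = 1.19733/0.46299 = 2.58609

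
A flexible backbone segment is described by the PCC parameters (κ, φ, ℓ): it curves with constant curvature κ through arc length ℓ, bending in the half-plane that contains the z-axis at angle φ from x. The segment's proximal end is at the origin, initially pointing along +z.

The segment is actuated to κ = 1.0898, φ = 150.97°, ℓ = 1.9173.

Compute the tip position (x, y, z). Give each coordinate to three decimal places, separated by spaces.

-1.200 0.666 0.797

θ = κ·ℓ = 1.0898 × 1.9173 = 2.08947 rad
ρ = (1 − cos θ)/κ = (1 − -0.49573)/1.0898 = 1.37248
z = sin θ / κ = 0.86848/1.0898 = 0.79691
x = ρ cos φ = 1.37248 × cos(150.97°) = -1.20005
y = ρ sin φ = 1.37248 × sin(150.97°) = 0.66602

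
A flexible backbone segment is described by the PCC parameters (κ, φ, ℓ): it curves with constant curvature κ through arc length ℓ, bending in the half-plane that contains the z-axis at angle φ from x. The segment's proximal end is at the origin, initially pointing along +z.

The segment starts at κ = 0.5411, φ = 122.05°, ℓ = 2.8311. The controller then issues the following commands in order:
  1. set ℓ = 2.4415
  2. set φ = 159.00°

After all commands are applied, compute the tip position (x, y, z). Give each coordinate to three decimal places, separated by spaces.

initial: κ=0.5411, φ=122.05°, ℓ=2.8311
cmd 1: set ℓ=2.4415 → (κ,φ,ℓ)=(0.5411,122.05°,2.4415) → tip=(-0.7384,1.1793,1.7908)
cmd 2: set φ=159.00° → (κ,φ,ℓ)=(0.5411,159.00°,2.4415) → tip=(-1.2990,0.4986,1.7908)

-1.299 0.499 1.791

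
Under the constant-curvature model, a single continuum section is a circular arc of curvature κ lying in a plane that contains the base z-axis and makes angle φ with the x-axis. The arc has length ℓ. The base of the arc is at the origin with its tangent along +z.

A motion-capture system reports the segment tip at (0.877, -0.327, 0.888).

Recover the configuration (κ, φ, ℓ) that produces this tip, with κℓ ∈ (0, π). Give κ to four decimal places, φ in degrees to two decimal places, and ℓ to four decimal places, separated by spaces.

1.1246 339.55 1.4436

ρ = √(x²+y²) = √(0.877² + -0.327²) = 0.93598
φ = atan2(y, x) mod 360° = atan2(-0.327, 0.877) = 339.5514°
|p|² = ρ² + z² = 0.93598² + 0.888² = 1.66460
κ = 2ρ / |p|² = 2×0.93598 / 1.66460 = 1.12457
θ = 2·atan2(ρ, z) = 2·atan2(0.93598, 0.888) = 1.62339 rad
ℓ = θ/κ = 1.62339/1.12457 = 1.44357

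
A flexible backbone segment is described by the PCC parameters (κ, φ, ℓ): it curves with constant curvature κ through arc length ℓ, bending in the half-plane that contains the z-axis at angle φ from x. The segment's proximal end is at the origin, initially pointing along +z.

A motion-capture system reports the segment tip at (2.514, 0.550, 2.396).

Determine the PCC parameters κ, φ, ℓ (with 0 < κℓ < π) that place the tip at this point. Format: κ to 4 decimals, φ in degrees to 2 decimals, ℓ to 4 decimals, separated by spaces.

0.4163 12.34 3.9447

ρ = √(x²+y²) = √(2.514² + 0.550²) = 2.57346
φ = atan2(y, x) mod 360° = atan2(0.550, 2.514) = 12.3404°
|p|² = ρ² + z² = 2.57346² + 2.396² = 12.36351
κ = 2ρ / |p|² = 2×2.57346 / 12.36351 = 0.41630
θ = 2·atan2(ρ, z) = 2·atan2(2.57346, 2.396) = 1.64219 rad
ℓ = θ/κ = 1.64219/0.41630 = 3.94473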